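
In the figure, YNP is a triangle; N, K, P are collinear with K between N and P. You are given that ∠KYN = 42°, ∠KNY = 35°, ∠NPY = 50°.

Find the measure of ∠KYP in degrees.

1. ∠NKY = 103°  [△YNK]
2. ∠KPY = 50°  [K on ray PN]
3. ∠PKY = 77°  [linear pair at K on NP]
4. ∠KYP = 53°  [△YKP]

∠KYP = 53°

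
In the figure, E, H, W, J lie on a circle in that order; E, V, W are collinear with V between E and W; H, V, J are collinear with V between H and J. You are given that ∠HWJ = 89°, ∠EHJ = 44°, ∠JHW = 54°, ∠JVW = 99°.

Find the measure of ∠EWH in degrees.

∠EWH = 45°

1. ∠HEJ = 91°  [cyclic EHWJ, opposite ∠E+∠W]
2. ∠EJH = 45°  [△EHJ]
3. ∠EWH = 45°  [same arc EH]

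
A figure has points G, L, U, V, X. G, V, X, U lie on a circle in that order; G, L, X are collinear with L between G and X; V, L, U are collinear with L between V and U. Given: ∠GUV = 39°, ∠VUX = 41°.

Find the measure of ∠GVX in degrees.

∠GVX = 100°

1. ∠GXV = 39°  [same arc GV]
2. ∠VGX = 41°  [same arc VX]
3. ∠GVX = 100°  [△GVX]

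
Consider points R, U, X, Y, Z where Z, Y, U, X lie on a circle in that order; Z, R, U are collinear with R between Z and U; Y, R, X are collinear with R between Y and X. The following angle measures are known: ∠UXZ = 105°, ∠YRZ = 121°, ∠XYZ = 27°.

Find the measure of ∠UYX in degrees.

∠UYX = 48°

1. ∠UYZ = 75°  [cyclic ZYUX, opposite ∠Y+∠X]
2. ∠URY = 59°  [linear pair at R on ZU]
3. ∠UZY = 32°  [△ZRY]
4. ∠YUZ = 73°  [△ZYU]
5. ∠UYX = 48°  [△YRU]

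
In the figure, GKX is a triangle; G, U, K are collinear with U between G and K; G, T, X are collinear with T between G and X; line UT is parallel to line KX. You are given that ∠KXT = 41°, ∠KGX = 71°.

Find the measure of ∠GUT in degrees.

∠GUT = 68°

1. ∠GXK = 41°  [T on ray XG]
2. ∠GKX = 68°  [△GKX]
3. ∠GUT = 68°  [UT∥KX, corresponding at U]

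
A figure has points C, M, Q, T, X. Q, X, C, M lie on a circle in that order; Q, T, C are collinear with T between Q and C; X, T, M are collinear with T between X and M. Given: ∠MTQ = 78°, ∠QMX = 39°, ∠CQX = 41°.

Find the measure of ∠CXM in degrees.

∠CXM = 63°

1. ∠CTX = 78°  [vertical angles at T]
2. ∠QCX = 39°  [same arc QX]
3. ∠CXM = 63°  [△XTC]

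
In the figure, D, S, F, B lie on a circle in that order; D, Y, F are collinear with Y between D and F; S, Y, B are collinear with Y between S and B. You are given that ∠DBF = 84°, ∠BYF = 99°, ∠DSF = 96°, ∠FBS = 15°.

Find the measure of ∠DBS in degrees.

∠DBS = 69°

1. ∠BYD = 81°  [linear pair at Y on DF]
2. ∠BFD = 66°  [△FYB]
3. ∠BDF = 30°  [△DFB]
4. ∠DBS = 69°  [△DYB]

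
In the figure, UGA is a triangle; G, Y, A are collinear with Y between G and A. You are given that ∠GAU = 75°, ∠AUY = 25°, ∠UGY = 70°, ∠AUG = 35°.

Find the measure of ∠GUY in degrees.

1. ∠UAY = 75°  [Y on ray AG]
2. ∠AYU = 80°  [△UYA]
3. ∠GYU = 100°  [linear pair at Y on GA]
4. ∠GUY = 10°  [△UGY]

∠GUY = 10°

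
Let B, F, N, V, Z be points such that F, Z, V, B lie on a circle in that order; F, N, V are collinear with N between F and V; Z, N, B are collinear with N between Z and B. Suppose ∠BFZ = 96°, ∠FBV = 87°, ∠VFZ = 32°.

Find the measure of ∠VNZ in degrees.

1. ∠BVZ = 84°  [cyclic FZVB, opposite ∠F+∠V]
2. ∠FZV = 93°  [cyclic FZVB, opposite ∠Z+∠B]
3. ∠VBZ = 32°  [same arc ZV]
4. ∠FVZ = 55°  [△FZV]
5. ∠BZV = 64°  [△ZVB]
6. ∠VNZ = 61°  [△ZNV]

∠VNZ = 61°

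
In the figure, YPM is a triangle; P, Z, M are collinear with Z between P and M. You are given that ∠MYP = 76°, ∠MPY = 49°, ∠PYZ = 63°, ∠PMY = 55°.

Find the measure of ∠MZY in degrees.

∠MZY = 112°

1. ∠YPZ = 49°  [Z on ray PM]
2. ∠PZY = 68°  [△YPZ]
3. ∠MZY = 112°  [linear pair at Z on PM]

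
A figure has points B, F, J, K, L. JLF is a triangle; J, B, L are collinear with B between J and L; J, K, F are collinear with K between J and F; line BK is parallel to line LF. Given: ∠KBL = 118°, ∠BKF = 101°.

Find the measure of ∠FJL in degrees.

1. ∠JBK = 62°  [linear pair at B on JL]
2. ∠BKJ = 79°  [linear pair at K on JF]
3. ∠BJK = 39°  [△JBK]
4. ∠FJL = 39°  [B on JL, K on JF]

∠FJL = 39°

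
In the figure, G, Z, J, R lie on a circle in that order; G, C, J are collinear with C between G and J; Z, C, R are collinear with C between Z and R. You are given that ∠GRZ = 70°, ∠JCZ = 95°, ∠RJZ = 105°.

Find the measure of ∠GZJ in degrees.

∠GZJ = 50°

1. ∠GJZ = 70°  [same arc GZ]
2. ∠JZR = 15°  [△ZCJ]
3. ∠JRZ = 60°  [△ZJR]
4. ∠JGZ = 60°  [same arc ZJ]
5. ∠GZJ = 50°  [△GZJ]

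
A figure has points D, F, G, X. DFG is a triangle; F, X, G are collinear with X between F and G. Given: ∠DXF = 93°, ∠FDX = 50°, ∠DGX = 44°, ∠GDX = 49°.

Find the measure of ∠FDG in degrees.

∠FDG = 99°

1. ∠DFX = 37°  [△DFX]
2. ∠DGF = 44°  [X on ray GF]
3. ∠DFG = 37°  [X on ray FG]
4. ∠FDG = 99°  [△DFG]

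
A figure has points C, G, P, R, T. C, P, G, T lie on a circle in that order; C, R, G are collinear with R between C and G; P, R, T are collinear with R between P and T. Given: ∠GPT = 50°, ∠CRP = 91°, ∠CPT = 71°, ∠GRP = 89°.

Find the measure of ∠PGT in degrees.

1. ∠GRT = 91°  [vertical angles at R]
2. ∠CGT = 71°  [same arc CT]
3. ∠GTP = 18°  [△GRT]
4. ∠PGT = 112°  [△PGT]

∠PGT = 112°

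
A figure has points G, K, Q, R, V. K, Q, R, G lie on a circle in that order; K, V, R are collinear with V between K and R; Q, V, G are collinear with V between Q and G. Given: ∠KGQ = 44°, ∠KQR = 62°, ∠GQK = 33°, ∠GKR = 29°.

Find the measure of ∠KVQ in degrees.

∠KVQ = 73°

1. ∠KRQ = 44°  [same arc KQ]
2. ∠QKR = 74°  [△KQR]
3. ∠KVQ = 73°  [△KVQ]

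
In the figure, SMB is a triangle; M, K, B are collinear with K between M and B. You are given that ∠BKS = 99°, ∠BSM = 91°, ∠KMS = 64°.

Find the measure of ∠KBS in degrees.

∠KBS = 25°

1. ∠BMS = 64°  [K on ray MB]
2. ∠MBS = 25°  [△SMB]
3. ∠KBS = 25°  [K on ray BM]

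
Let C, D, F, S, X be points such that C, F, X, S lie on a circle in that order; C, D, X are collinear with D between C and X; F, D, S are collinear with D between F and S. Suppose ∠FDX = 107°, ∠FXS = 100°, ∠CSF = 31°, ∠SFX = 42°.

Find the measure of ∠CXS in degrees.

∠CXS = 69°

1. ∠CDS = 107°  [vertical angles at D]
2. ∠FSX = 38°  [△FXS]
3. ∠SDX = 73°  [linear pair at D on CX]
4. ∠CXS = 69°  [△XDS]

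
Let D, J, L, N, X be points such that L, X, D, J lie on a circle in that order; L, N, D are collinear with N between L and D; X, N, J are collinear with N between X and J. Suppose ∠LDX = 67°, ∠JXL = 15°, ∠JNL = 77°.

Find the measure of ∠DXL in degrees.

1. ∠LJX = 67°  [same arc LX]
2. ∠JDL = 15°  [same arc LJ]
3. ∠DLJ = 36°  [△LNJ]
4. ∠DJL = 129°  [△LDJ]
5. ∠DXL = 51°  [cyclic LXDJ, opposite ∠X+∠J]

∠DXL = 51°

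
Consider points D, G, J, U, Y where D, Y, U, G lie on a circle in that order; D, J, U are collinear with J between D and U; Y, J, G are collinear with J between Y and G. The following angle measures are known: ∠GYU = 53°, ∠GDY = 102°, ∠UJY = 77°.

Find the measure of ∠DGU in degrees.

∠DGU = 99°

1. ∠GDU = 53°  [same arc UG]
2. ∠GUY = 78°  [cyclic DYUG, opposite ∠D+∠U]
3. ∠DJG = 77°  [vertical angles at J]
4. ∠UGY = 49°  [△YUG]
5. ∠GJU = 103°  [linear pair at J on DU]
6. ∠DUG = 28°  [△UJG]
7. ∠DGU = 99°  [△DUG]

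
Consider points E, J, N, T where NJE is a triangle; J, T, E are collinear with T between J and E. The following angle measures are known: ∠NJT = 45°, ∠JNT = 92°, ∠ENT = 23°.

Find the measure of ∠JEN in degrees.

1. ∠JTN = 43°  [△NJT]
2. ∠ETN = 137°  [linear pair at T on JE]
3. ∠NET = 20°  [△NTE]
4. ∠JEN = 20°  [T on ray EJ]

∠JEN = 20°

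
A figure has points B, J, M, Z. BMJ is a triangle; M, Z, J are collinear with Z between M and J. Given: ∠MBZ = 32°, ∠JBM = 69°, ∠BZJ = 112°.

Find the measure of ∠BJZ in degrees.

1. ∠BZM = 68°  [linear pair at Z on MJ]
2. ∠BMZ = 80°  [△BMZ]
3. ∠BMJ = 80°  [Z on ray MJ]
4. ∠BJM = 31°  [△BMJ]
5. ∠BJZ = 31°  [Z on ray JM]

∠BJZ = 31°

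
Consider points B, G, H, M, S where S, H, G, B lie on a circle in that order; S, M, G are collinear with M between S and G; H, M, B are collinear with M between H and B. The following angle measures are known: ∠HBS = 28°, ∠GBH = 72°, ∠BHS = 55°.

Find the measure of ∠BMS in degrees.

1. ∠BGS = 55°  [same arc SB]
2. ∠BMG = 53°  [△GMB]
3. ∠BMS = 127°  [linear pair at M on SG]

∠BMS = 127°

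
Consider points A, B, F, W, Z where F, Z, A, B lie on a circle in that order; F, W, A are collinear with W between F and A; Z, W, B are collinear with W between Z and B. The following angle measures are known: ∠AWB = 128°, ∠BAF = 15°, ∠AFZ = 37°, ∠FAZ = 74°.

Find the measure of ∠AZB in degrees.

∠AZB = 54°

1. ∠FWZ = 128°  [vertical angles at W]
2. ∠AWZ = 52°  [linear pair at W on FA]
3. ∠AZB = 54°  [△ZWA]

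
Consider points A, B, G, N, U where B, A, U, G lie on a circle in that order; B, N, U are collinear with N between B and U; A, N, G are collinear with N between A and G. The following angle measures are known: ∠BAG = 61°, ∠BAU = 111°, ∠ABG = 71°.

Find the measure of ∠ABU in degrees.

1. ∠AGB = 48°  [△BAG]
2. ∠AUB = 48°  [same arc BA]
3. ∠ABU = 21°  [△BAU]

∠ABU = 21°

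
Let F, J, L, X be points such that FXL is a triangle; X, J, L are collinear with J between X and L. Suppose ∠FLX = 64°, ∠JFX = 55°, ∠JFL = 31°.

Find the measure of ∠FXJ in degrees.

1. ∠FLJ = 64°  [J on ray LX]
2. ∠FJL = 85°  [△FJL]
3. ∠FJX = 95°  [linear pair at J on XL]
4. ∠FXJ = 30°  [△FXJ]

∠FXJ = 30°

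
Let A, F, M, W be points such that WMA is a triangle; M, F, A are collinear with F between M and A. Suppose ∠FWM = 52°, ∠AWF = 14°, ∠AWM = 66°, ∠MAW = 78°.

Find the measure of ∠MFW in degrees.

∠MFW = 92°

1. ∠AMW = 36°  [△WMA]
2. ∠FMW = 36°  [F on ray MA]
3. ∠MFW = 92°  [△WMF]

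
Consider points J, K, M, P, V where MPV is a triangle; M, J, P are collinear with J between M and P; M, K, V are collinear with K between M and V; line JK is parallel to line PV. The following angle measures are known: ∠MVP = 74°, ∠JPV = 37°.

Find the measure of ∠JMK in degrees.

1. ∠MPV = 37°  [J on ray PM]
2. ∠PMV = 69°  [△MPV]
3. ∠JMK = 69°  [J on MP, K on MV]

∠JMK = 69°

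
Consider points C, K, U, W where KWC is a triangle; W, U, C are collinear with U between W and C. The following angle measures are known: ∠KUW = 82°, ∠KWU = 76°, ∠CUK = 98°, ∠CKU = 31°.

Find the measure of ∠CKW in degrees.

1. ∠CWK = 76°  [U on ray WC]
2. ∠KCU = 51°  [△KUC]
3. ∠KCW = 51°  [U on ray CW]
4. ∠CKW = 53°  [△KWC]

∠CKW = 53°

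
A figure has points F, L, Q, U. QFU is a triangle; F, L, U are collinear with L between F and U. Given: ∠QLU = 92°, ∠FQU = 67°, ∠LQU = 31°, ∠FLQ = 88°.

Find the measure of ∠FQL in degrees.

1. ∠LUQ = 57°  [△QLU]
2. ∠FUQ = 57°  [L on ray UF]
3. ∠QFU = 56°  [△QFU]
4. ∠LFQ = 56°  [L on ray FU]
5. ∠FQL = 36°  [△QFL]

∠FQL = 36°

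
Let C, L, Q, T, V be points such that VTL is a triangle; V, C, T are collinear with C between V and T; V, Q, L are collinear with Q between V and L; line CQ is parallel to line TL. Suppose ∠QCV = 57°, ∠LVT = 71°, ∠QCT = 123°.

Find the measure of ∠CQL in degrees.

∠CQL = 128°

1. ∠LTV = 57°  [CQ∥TL, corresponding at C]
2. ∠TLV = 52°  [△VTL]
3. ∠CQV = 52°  [CQ∥TL, corresponding at Q]
4. ∠CQL = 128°  [linear pair at Q on VL]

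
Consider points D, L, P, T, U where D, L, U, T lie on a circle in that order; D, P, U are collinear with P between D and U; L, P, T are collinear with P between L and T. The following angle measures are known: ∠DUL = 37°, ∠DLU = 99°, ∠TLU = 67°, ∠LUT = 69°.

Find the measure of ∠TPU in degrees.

∠TPU = 104°

1. ∠DTU = 81°  [cyclic DLUT, opposite ∠L+∠T]
2. ∠TDU = 67°  [same arc UT]
3. ∠LTU = 44°  [△LUT]
4. ∠DUT = 32°  [△DUT]
5. ∠TPU = 104°  [△UPT]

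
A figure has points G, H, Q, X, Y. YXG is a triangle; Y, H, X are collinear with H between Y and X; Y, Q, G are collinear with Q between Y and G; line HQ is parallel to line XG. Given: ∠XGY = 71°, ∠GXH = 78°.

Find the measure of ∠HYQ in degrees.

1. ∠GXY = 78°  [H on ray XY]
2. ∠GYX = 31°  [△YXG]
3. ∠HYQ = 31°  [H on YX, Q on YG]

∠HYQ = 31°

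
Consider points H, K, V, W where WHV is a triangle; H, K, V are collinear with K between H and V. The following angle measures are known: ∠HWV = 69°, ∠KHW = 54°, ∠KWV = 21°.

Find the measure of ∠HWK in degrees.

1. ∠VHW = 54°  [K on ray HV]
2. ∠HVW = 57°  [△WHV]
3. ∠KVW = 57°  [K on ray VH]
4. ∠VKW = 102°  [△WKV]
5. ∠HKW = 78°  [linear pair at K on HV]
6. ∠HWK = 48°  [△WHK]

∠HWK = 48°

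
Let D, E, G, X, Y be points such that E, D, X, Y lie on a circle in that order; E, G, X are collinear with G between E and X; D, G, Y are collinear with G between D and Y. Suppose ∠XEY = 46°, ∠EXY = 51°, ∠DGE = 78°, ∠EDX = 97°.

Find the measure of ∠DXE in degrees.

1. ∠EDY = 51°  [same arc EY]
2. ∠DEX = 51°  [△EGD]
3. ∠DXE = 32°  [△EDX]

∠DXE = 32°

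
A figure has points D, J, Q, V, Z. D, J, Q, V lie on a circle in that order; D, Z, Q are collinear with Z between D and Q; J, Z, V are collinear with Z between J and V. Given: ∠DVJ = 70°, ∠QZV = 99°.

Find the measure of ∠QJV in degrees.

1. ∠DQJ = 70°  [same arc DJ]
2. ∠DZJ = 99°  [vertical angles at Z]
3. ∠JZQ = 81°  [linear pair at Z on DQ]
4. ∠QJV = 29°  [△JZQ]

∠QJV = 29°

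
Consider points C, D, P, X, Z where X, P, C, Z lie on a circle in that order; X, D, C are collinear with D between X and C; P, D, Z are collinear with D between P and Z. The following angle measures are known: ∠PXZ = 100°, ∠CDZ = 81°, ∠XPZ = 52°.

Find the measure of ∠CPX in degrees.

∠CPX = 105°

1. ∠PZX = 28°  [△XPZ]
2. ∠PDX = 81°  [vertical angles at D]
3. ∠CXP = 47°  [△XDP]
4. ∠PCX = 28°  [same arc XP]
5. ∠CPX = 105°  [△XPC]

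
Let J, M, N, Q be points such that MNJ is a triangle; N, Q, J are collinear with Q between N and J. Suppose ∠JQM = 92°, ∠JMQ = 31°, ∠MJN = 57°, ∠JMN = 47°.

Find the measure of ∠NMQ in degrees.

∠NMQ = 16°

1. ∠MQN = 88°  [linear pair at Q on NJ]
2. ∠JNM = 76°  [△MNJ]
3. ∠MNQ = 76°  [Q on ray NJ]
4. ∠NMQ = 16°  [△MNQ]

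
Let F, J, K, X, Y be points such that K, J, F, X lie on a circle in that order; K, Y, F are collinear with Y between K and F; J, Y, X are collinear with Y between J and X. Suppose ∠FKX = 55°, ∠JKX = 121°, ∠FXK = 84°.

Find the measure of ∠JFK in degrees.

∠JFK = 18°

1. ∠FJX = 55°  [same arc FX]
2. ∠JFX = 59°  [cyclic KJFX, opposite ∠K+∠F]
3. ∠FJK = 96°  [cyclic KJFX, opposite ∠J+∠X]
4. ∠FXJ = 66°  [△JFX]
5. ∠FKJ = 66°  [same arc JF]
6. ∠JFK = 18°  [△KJF]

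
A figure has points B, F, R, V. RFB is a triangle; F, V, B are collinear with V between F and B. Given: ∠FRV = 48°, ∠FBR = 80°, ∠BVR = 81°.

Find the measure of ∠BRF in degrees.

∠BRF = 67°

1. ∠FVR = 99°  [linear pair at V on FB]
2. ∠RFV = 33°  [△RFV]
3. ∠BFR = 33°  [V on ray FB]
4. ∠BRF = 67°  [△RFB]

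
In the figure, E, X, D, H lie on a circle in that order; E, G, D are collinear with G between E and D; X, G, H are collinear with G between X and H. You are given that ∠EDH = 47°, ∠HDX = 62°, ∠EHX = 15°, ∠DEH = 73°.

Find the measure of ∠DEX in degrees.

1. ∠DHE = 60°  [△EDH]
2. ∠EDX = 15°  [same arc EX]
3. ∠DXE = 120°  [cyclic EXDH, opposite ∠X+∠H]
4. ∠DEX = 45°  [△EXD]

∠DEX = 45°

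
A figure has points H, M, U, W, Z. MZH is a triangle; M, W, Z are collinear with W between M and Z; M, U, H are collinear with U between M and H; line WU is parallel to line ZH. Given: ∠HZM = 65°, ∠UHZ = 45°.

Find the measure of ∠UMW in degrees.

∠UMW = 70°

1. ∠MHZ = 45°  [U on ray HM]
2. ∠HMZ = 70°  [△MZH]
3. ∠UMW = 70°  [W on MZ, U on MH]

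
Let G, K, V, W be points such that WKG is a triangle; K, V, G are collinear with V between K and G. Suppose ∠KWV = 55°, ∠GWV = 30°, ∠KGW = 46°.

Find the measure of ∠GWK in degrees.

∠GWK = 85°

1. ∠VGW = 46°  [V on ray GK]
2. ∠GVW = 104°  [△WVG]
3. ∠KVW = 76°  [linear pair at V on KG]
4. ∠VKW = 49°  [△WKV]
5. ∠GKW = 49°  [V on ray KG]
6. ∠GWK = 85°  [△WKG]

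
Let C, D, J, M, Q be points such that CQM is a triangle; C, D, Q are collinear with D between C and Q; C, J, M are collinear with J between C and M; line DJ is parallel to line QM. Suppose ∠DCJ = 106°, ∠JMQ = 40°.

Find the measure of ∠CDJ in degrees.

1. ∠MCQ = 106°  [D on CQ, J on CM]
2. ∠CMQ = 40°  [J on ray MC]
3. ∠CQM = 34°  [△CQM]
4. ∠CDJ = 34°  [DJ∥QM, corresponding at D]

∠CDJ = 34°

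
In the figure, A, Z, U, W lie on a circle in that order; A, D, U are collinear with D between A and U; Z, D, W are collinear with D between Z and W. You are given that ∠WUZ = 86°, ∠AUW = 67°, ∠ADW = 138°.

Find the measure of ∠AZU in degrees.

∠AZU = 90°

1. ∠WAZ = 94°  [cyclic AZUW, opposite ∠A+∠U]
2. ∠AZW = 67°  [same arc AW]
3. ∠UDZ = 138°  [vertical angles at D]
4. ∠AWZ = 19°  [△AZW]
5. ∠ADZ = 42°  [linear pair at D on AU]
6. ∠AUZ = 19°  [same arc AZ]
7. ∠UAZ = 71°  [△ADZ]
8. ∠AZU = 90°  [△AZU]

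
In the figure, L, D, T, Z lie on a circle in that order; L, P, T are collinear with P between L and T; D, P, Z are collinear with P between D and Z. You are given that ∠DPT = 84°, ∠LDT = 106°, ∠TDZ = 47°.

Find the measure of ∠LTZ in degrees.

1. ∠LZT = 74°  [cyclic LDTZ, opposite ∠D+∠Z]
2. ∠TLZ = 47°  [same arc TZ]
3. ∠LTZ = 59°  [△LTZ]

∠LTZ = 59°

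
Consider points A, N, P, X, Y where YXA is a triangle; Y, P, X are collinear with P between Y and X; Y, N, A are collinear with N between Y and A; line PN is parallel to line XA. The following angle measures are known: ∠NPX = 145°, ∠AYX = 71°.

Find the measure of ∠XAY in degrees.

∠XAY = 74°

1. ∠NPY = 35°  [linear pair at P on YX]
2. ∠NYP = 71°  [P on YX, N on YA]
3. ∠PNY = 74°  [△YPN]
4. ∠XAY = 74°  [PN∥XA, corresponding at N]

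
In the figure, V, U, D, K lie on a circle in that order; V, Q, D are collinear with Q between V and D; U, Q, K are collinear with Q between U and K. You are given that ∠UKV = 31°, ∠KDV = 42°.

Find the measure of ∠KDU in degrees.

∠KDU = 73°

1. ∠KUV = 42°  [same arc VK]
2. ∠KVU = 107°  [△VUK]
3. ∠KDU = 73°  [cyclic VUDK, opposite ∠V+∠D]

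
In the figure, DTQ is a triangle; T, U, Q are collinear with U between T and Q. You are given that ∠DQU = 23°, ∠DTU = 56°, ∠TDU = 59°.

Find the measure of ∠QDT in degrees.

1. ∠DQT = 23°  [U on ray QT]
2. ∠DTQ = 56°  [U on ray TQ]
3. ∠QDT = 101°  [△DTQ]

∠QDT = 101°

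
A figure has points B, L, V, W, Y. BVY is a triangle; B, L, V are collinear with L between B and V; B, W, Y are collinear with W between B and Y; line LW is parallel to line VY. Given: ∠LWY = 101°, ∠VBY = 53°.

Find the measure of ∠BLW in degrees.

1. ∠BWL = 79°  [linear pair at W on BY]
2. ∠LBW = 53°  [L on BV, W on BY]
3. ∠BLW = 48°  [△BLW]

∠BLW = 48°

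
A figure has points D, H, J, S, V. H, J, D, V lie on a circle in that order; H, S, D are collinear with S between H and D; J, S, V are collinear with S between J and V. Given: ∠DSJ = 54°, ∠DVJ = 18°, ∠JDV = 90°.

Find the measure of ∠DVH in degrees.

1. ∠HSV = 54°  [vertical angles at S]
2. ∠DJV = 72°  [△JDV]
3. ∠DSV = 126°  [linear pair at S on HD]
4. ∠DHV = 72°  [same arc DV]
5. ∠HDV = 36°  [△DSV]
6. ∠DVH = 72°  [△HDV]

∠DVH = 72°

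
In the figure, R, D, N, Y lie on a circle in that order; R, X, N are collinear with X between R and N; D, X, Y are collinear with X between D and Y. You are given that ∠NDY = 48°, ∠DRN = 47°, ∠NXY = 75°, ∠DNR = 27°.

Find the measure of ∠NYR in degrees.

1. ∠NRY = 48°  [same arc NY]
2. ∠DYN = 47°  [same arc DN]
3. ∠RNY = 58°  [△NXY]
4. ∠NYR = 74°  [△RNY]

∠NYR = 74°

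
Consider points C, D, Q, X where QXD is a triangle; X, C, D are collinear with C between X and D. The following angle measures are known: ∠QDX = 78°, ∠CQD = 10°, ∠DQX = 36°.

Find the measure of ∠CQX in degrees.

∠CQX = 26°

1. ∠DXQ = 66°  [△QXD]
2. ∠CDQ = 78°  [C on ray DX]
3. ∠DCQ = 92°  [△QCD]
4. ∠CXQ = 66°  [C on ray XD]
5. ∠QCX = 88°  [linear pair at C on XD]
6. ∠CQX = 26°  [△QXC]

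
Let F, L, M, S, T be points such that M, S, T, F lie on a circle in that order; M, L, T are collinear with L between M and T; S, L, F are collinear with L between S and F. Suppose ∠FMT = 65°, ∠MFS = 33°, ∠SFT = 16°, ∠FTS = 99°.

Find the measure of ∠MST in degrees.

∠MST = 131°

1. ∠MTS = 33°  [same arc MS]
2. ∠SMT = 16°  [same arc ST]
3. ∠MST = 131°  [△MST]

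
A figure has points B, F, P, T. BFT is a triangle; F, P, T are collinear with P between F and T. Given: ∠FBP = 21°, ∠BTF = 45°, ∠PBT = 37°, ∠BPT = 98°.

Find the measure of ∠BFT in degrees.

∠BFT = 77°

1. ∠BPF = 82°  [linear pair at P on FT]
2. ∠BFP = 77°  [△BFP]
3. ∠BFT = 77°  [P on ray FT]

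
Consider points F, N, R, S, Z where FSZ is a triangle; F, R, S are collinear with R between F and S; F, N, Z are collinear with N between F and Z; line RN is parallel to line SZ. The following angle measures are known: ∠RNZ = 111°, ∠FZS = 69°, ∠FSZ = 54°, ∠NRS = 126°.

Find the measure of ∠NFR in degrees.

1. ∠FNR = 69°  [linear pair at N on FZ]
2. ∠FRN = 54°  [RN∥SZ, corresponding at R]
3. ∠NFR = 57°  [△FRN]

∠NFR = 57°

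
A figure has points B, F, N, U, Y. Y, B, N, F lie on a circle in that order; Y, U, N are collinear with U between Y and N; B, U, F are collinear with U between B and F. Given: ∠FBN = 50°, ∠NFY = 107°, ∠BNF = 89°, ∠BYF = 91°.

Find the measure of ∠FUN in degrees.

∠FUN = 116°

1. ∠FYN = 50°  [same arc NF]
2. ∠BFN = 41°  [△BNF]
3. ∠FNY = 23°  [△YNF]
4. ∠FUN = 116°  [△NUF]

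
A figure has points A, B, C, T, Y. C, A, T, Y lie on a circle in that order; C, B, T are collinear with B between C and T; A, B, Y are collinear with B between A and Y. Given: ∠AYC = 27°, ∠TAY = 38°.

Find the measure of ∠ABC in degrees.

1. ∠ATC = 27°  [same arc CA]
2. ∠ABT = 115°  [△ABT]
3. ∠ABC = 65°  [linear pair at B on CT]

∠ABC = 65°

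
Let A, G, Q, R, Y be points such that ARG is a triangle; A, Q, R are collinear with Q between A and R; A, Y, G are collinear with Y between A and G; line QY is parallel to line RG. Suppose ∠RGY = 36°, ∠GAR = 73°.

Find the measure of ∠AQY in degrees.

∠AQY = 71°

1. ∠AGR = 36°  [Y on ray GA]
2. ∠ARG = 71°  [△ARG]
3. ∠AQY = 71°  [QY∥RG, corresponding at Q]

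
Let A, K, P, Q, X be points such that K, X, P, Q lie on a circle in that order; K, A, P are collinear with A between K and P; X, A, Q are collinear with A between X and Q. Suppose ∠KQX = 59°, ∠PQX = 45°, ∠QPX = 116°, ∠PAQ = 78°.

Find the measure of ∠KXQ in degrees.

∠KXQ = 57°

1. ∠PKX = 45°  [same arc XP]
2. ∠KAX = 78°  [vertical angles at A]
3. ∠KXQ = 57°  [△KAX]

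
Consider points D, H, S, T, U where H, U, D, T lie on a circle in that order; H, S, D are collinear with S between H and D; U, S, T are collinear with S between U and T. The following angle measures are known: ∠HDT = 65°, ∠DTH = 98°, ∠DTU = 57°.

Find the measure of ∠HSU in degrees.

1. ∠HUT = 65°  [same arc HT]
2. ∠DHU = 57°  [same arc UD]
3. ∠HSU = 58°  [△HSU]

∠HSU = 58°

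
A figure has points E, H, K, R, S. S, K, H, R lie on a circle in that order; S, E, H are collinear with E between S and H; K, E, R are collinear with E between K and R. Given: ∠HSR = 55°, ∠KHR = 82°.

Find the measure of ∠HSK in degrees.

1. ∠HKR = 55°  [same arc HR]
2. ∠HRK = 43°  [△KHR]
3. ∠HSK = 43°  [same arc KH]

∠HSK = 43°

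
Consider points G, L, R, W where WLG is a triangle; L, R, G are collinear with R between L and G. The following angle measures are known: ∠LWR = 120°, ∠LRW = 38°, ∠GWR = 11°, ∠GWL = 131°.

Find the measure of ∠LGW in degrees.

∠LGW = 27°

1. ∠GRW = 142°  [linear pair at R on LG]
2. ∠RGW = 27°  [△WRG]
3. ∠LGW = 27°  [R on ray GL]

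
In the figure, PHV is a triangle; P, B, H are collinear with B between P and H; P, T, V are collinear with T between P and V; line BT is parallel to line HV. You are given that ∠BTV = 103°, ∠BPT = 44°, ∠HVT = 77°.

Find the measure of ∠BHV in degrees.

∠BHV = 59°

1. ∠BTP = 77°  [linear pair at T on PV]
2. ∠PBT = 59°  [△PBT]
3. ∠HBT = 121°  [linear pair at B on PH]
4. ∠BHV = 59°  [BT∥HV, co-interior at H–B]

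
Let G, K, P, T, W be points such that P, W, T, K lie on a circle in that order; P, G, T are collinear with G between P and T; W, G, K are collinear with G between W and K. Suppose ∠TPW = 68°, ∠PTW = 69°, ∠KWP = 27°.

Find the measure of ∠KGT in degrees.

1. ∠TKW = 68°  [same arc WT]
2. ∠KTP = 27°  [same arc PK]
3. ∠KGT = 85°  [△TGK]

∠KGT = 85°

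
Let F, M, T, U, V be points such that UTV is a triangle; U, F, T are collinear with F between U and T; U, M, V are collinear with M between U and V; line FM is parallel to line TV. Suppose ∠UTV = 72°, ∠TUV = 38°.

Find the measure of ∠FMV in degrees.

∠FMV = 110°

1. ∠TVU = 70°  [△UTV]
2. ∠FMU = 70°  [FM∥TV, corresponding at M]
3. ∠FMV = 110°  [linear pair at M on UV]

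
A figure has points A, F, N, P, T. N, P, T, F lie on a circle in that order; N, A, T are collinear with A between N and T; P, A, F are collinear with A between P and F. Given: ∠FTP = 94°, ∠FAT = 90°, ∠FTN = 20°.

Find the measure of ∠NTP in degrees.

∠NTP = 74°

1. ∠FNP = 86°  [cyclic NPTF, opposite ∠N+∠T]
2. ∠FPN = 20°  [same arc NF]
3. ∠NFP = 74°  [△NPF]
4. ∠NTP = 74°  [same arc NP]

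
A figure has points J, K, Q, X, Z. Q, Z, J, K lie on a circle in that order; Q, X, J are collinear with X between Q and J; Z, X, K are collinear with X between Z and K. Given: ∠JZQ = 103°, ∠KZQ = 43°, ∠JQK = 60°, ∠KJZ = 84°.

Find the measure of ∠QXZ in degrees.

1. ∠KJQ = 43°  [same arc QK]
2. ∠JZK = 60°  [same arc JK]
3. ∠JKZ = 36°  [△ZJK]
4. ∠JXK = 101°  [△JXK]
5. ∠QXZ = 101°  [vertical angles at X]

∠QXZ = 101°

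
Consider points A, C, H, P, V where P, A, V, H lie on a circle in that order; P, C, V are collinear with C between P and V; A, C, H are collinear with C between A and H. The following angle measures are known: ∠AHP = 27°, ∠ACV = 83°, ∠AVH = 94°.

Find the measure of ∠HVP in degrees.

∠HVP = 67°

1. ∠AVP = 27°  [same arc PA]
2. ∠HCP = 83°  [vertical angles at C]
3. ∠HAV = 70°  [△ACV]
4. ∠AHV = 16°  [△AVH]
5. ∠HCV = 97°  [linear pair at C on PV]
6. ∠HVP = 67°  [△VCH]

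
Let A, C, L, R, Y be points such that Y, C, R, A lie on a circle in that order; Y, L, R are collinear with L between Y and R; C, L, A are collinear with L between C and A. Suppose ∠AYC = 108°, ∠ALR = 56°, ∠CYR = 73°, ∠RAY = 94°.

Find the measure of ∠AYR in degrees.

1. ∠ARC = 72°  [cyclic YCRA, opposite ∠Y+∠R]
2. ∠CAR = 73°  [same arc CR]
3. ∠ACR = 35°  [△CRA]
4. ∠AYR = 35°  [same arc RA]

∠AYR = 35°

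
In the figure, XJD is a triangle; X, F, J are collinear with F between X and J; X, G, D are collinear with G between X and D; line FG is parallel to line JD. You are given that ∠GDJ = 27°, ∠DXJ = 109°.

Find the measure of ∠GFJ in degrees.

1. ∠JDX = 27°  [G on ray DX]
2. ∠DJX = 44°  [△XJD]
3. ∠GFX = 44°  [FG∥JD, corresponding at F]
4. ∠GFJ = 136°  [linear pair at F on XJ]

∠GFJ = 136°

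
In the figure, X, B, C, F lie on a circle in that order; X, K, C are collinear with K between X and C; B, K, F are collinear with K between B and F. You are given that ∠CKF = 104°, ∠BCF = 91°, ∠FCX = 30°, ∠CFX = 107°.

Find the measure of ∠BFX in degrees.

1. ∠FKX = 76°  [linear pair at K on XC]
2. ∠CXF = 43°  [△XCF]
3. ∠BFX = 61°  [△XKF]

∠BFX = 61°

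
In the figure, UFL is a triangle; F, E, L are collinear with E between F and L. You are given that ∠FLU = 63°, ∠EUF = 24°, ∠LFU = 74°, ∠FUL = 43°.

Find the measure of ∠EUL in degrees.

∠EUL = 19°

1. ∠ELU = 63°  [E on ray LF]
2. ∠EFU = 74°  [E on ray FL]
3. ∠FEU = 82°  [△UFE]
4. ∠LEU = 98°  [linear pair at E on FL]
5. ∠EUL = 19°  [△UEL]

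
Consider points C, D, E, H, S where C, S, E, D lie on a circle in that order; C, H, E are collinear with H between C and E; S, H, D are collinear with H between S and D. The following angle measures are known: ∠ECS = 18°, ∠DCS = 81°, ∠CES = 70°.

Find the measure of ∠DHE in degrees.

1. ∠EDS = 18°  [same arc SE]
2. ∠CSE = 92°  [△CSE]
3. ∠DES = 99°  [cyclic CSED, opposite ∠C+∠E]
4. ∠DSE = 63°  [△SED]
5. ∠CDE = 88°  [cyclic CSED, opposite ∠S+∠D]
6. ∠DCE = 63°  [same arc ED]
7. ∠CED = 29°  [△CED]
8. ∠DHE = 133°  [△EHD]

∠DHE = 133°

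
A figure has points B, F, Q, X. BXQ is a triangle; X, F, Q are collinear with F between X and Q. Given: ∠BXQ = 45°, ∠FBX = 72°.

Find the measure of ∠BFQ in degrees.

∠BFQ = 117°

1. ∠BXF = 45°  [F on ray XQ]
2. ∠BFX = 63°  [△BXF]
3. ∠BFQ = 117°  [linear pair at F on XQ]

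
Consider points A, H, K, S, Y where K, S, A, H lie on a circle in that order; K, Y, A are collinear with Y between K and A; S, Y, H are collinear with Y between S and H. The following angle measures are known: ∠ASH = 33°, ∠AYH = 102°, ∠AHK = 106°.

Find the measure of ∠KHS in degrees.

∠KHS = 69°

1. ∠AKH = 33°  [same arc AH]
2. ∠HYK = 78°  [linear pair at Y on KA]
3. ∠KHS = 69°  [△KYH]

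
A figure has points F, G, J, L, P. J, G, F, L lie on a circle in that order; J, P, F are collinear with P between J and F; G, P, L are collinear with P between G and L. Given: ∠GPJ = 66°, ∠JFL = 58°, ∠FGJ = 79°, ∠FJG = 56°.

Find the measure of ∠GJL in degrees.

∠GJL = 77°

1. ∠FPL = 66°  [vertical angles at P]
2. ∠FPG = 114°  [linear pair at P on JF]
3. ∠FLG = 56°  [△FPL]
4. ∠GFJ = 45°  [△JGF]
5. ∠FGL = 21°  [△GPF]
6. ∠GFL = 103°  [△GFL]
7. ∠GJL = 77°  [cyclic JGFL, opposite ∠J+∠F]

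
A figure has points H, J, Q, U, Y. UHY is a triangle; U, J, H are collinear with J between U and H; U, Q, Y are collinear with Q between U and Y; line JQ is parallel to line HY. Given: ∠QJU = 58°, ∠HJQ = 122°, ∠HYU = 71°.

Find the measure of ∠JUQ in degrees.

∠JUQ = 51°

1. ∠UHY = 58°  [JQ∥HY, corresponding at J]
2. ∠HUY = 51°  [△UHY]
3. ∠JUQ = 51°  [J on UH, Q on UY]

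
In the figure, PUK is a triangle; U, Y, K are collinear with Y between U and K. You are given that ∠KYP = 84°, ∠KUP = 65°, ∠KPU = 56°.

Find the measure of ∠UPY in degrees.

1. ∠PYU = 96°  [linear pair at Y on UK]
2. ∠PUY = 65°  [Y on ray UK]
3. ∠UPY = 19°  [△PUY]

∠UPY = 19°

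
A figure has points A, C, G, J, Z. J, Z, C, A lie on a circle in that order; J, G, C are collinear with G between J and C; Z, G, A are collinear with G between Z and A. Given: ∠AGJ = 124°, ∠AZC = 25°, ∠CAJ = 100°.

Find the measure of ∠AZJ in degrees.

∠AZJ = 55°

1. ∠AJC = 25°  [same arc CA]
2. ∠ACJ = 55°  [△JCA]
3. ∠AZJ = 55°  [same arc JA]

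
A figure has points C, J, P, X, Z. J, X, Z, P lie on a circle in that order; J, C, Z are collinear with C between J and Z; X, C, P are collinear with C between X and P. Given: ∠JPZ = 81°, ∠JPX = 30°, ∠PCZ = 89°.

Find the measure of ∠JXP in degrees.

∠JXP = 40°

1. ∠JXZ = 99°  [cyclic JXZP, opposite ∠X+∠P]
2. ∠JZX = 30°  [same arc JX]
3. ∠JCX = 89°  [vertical angles at C]
4. ∠XJZ = 51°  [△JXZ]
5. ∠JXP = 40°  [△JCX]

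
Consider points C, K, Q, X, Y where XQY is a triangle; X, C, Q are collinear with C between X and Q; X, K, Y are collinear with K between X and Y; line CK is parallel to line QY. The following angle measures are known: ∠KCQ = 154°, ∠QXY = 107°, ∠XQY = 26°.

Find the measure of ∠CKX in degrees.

1. ∠KCX = 26°  [linear pair at C on XQ]
2. ∠CXK = 107°  [C on XQ, K on XY]
3. ∠CKX = 47°  [△XCK]

∠CKX = 47°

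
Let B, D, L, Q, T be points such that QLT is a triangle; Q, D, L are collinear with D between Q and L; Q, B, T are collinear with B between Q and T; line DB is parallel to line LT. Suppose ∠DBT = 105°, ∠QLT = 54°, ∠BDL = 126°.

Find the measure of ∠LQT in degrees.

∠LQT = 51°

1. ∠DBQ = 75°  [linear pair at B on QT]
2. ∠BDQ = 54°  [DB∥LT, corresponding at D]
3. ∠BQD = 51°  [△QDB]
4. ∠LQT = 51°  [D on QL, B on QT]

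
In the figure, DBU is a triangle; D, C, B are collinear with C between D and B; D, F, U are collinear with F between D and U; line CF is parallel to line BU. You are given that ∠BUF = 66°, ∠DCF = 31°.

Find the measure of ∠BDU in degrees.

1. ∠BUD = 66°  [F on ray UD]
2. ∠DBU = 31°  [CF∥BU, corresponding at C]
3. ∠BDU = 83°  [△DBU]

∠BDU = 83°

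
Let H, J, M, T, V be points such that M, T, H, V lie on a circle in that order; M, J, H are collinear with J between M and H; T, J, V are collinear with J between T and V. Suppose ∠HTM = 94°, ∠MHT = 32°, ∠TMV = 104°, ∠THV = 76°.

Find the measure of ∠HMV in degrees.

1. ∠HVM = 86°  [cyclic MTHV, opposite ∠T+∠V]
2. ∠MVT = 32°  [same arc MT]
3. ∠MTV = 44°  [△MTV]
4. ∠MHV = 44°  [same arc MV]
5. ∠HMV = 50°  [△MHV]

∠HMV = 50°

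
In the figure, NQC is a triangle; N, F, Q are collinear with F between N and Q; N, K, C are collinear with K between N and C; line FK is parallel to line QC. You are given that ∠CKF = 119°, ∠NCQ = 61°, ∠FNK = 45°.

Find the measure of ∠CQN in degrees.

1. ∠FKN = 61°  [linear pair at K on NC]
2. ∠KFN = 74°  [△NFK]
3. ∠CQN = 74°  [FK∥QC, corresponding at F]

∠CQN = 74°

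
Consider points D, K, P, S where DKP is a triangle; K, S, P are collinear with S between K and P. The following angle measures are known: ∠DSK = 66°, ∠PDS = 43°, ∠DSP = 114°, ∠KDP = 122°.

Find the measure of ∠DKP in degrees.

1. ∠DPS = 23°  [△DSP]
2. ∠DPK = 23°  [S on ray PK]
3. ∠DKP = 35°  [△DKP]

∠DKP = 35°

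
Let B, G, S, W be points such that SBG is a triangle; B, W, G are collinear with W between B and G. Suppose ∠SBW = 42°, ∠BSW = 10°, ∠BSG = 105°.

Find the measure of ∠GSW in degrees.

1. ∠BWS = 128°  [△SBW]
2. ∠GBS = 42°  [W on ray BG]
3. ∠BGS = 33°  [△SBG]
4. ∠GWS = 52°  [linear pair at W on BG]
5. ∠SGW = 33°  [W on ray GB]
6. ∠GSW = 95°  [△SWG]

∠GSW = 95°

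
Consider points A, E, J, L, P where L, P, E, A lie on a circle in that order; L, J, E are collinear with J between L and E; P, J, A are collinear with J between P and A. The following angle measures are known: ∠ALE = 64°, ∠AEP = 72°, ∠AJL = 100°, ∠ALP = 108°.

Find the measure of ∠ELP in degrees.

1. ∠APE = 64°  [same arc EA]
2. ∠EAP = 44°  [△PEA]
3. ∠ELP = 44°  [same arc PE]

∠ELP = 44°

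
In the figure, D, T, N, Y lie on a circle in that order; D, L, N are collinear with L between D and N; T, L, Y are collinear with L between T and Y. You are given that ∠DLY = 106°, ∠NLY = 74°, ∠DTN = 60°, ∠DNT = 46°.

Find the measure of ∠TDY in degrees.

1. ∠DLT = 74°  [vertical angles at L]
2. ∠NDT = 74°  [△DTN]
3. ∠DYT = 46°  [same arc DT]
4. ∠DTY = 32°  [△DLT]
5. ∠TDY = 102°  [△DTY]

∠TDY = 102°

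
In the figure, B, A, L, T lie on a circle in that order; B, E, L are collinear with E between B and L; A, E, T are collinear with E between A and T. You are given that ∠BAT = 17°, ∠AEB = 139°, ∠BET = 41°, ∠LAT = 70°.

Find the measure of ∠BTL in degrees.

∠BTL = 93°

1. ∠BLT = 17°  [same arc BT]
2. ∠LBT = 70°  [same arc LT]
3. ∠BTL = 93°  [△BLT]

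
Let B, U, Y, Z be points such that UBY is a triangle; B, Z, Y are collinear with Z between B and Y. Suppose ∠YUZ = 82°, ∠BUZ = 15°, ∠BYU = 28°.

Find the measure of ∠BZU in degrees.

1. ∠UYZ = 28°  [Z on ray YB]
2. ∠UZY = 70°  [△UZY]
3. ∠BZU = 110°  [linear pair at Z on BY]

∠BZU = 110°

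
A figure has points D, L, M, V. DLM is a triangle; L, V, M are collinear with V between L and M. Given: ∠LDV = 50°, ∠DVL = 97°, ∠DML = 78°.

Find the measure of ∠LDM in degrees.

∠LDM = 69°

1. ∠DLV = 33°  [△DLV]
2. ∠DLM = 33°  [V on ray LM]
3. ∠LDM = 69°  [△DLM]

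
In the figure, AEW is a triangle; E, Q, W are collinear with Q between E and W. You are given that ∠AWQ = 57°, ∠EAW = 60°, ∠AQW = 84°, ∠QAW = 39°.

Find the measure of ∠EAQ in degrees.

∠EAQ = 21°

1. ∠AWE = 57°  [Q on ray WE]
2. ∠AEW = 63°  [△AEW]
3. ∠AQE = 96°  [linear pair at Q on EW]
4. ∠AEQ = 63°  [Q on ray EW]
5. ∠EAQ = 21°  [△AEQ]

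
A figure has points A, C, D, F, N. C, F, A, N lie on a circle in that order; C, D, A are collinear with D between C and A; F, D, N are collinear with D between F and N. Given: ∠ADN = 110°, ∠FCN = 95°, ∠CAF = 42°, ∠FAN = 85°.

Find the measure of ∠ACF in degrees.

1. ∠CDF = 110°  [vertical angles at D]
2. ∠CNF = 42°  [same arc CF]
3. ∠CFN = 43°  [△CFN]
4. ∠ACF = 27°  [△CDF]

∠ACF = 27°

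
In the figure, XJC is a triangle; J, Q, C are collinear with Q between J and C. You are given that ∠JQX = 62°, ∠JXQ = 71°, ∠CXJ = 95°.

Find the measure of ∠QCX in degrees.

∠QCX = 38°

1. ∠QJX = 47°  [△XJQ]
2. ∠CJX = 47°  [Q on ray JC]
3. ∠JCX = 38°  [△XJC]
4. ∠QCX = 38°  [Q on ray CJ]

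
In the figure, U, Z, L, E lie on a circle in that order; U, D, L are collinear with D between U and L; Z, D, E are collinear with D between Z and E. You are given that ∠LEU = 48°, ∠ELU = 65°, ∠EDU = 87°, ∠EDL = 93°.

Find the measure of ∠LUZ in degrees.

1. ∠EZU = 65°  [same arc UE]
2. ∠UDZ = 93°  [vertical angles at D]
3. ∠LUZ = 22°  [△UDZ]

∠LUZ = 22°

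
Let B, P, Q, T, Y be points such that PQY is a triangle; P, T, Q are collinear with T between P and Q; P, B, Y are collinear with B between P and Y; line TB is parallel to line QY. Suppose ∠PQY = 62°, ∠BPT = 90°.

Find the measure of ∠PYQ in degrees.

∠PYQ = 28°

1. ∠BTP = 62°  [TB∥QY, corresponding at T]
2. ∠PBT = 28°  [△PTB]
3. ∠PYQ = 28°  [TB∥QY, corresponding at B]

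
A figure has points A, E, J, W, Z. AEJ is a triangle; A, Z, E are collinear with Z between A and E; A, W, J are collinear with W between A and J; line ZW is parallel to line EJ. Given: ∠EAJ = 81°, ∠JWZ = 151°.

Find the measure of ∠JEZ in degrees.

∠JEZ = 70°

1. ∠WAZ = 81°  [Z on AE, W on AJ]
2. ∠AWZ = 29°  [linear pair at W on AJ]
3. ∠AZW = 70°  [△AZW]
4. ∠EZW = 110°  [linear pair at Z on AE]
5. ∠JEZ = 70°  [ZW∥EJ, co-interior at E–Z]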